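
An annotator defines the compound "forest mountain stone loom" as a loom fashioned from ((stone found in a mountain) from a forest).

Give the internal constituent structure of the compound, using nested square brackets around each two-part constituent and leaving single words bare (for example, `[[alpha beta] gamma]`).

[[forest [mountain stone]] loom]

Whole compound: head "loom", modifier "forest mountain stone".
Inside "forest mountain stone": head "stone" (specifically "mountain stone"), modifier "forest".
Inside "mountain stone": head "stone", modifier "mountain".
Putting it together: [[forest [mountain stone]] loom].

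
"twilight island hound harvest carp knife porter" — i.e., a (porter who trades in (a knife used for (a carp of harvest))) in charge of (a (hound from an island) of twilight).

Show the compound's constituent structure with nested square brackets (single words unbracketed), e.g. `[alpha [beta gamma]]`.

The outermost head in the paraphrase is "porter" (specifically "harvest carp knife porter"), modified by "twilight island hound".
Within "twilight island hound", the head is "hound" (specifically "island hound") and the modifier is "twilight".
Within "island hound", the head is "hound" and the modifier is "island".
Within "harvest carp knife porter", the head is "porter" and the modifier is "harvest carp knife".
Within "harvest carp knife", the head is "knife" and the modifier is "harvest carp".
Within "harvest carp", the head is "carp" and the modifier is "harvest".
Putting it together: [[twilight [island hound]] [[[harvest carp] knife] porter]].

[[twilight [island hound]] [[[harvest carp] knife] porter]]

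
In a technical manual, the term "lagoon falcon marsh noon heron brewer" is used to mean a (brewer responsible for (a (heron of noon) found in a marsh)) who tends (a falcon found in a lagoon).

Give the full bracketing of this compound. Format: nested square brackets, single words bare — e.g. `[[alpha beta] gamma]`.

[[lagoon falcon] [[marsh [noon heron]] brewer]]

Overall it is a kind of brewer (specifically "marsh noon heron brewer"); the modifier is "lagoon falcon".
"lagoon falcon" → head "falcon", modifier "lagoon".
"marsh noon heron brewer" → head "brewer", modifier "marsh noon heron".
"marsh noon heron" → head "heron" (specifically "noon heron"), modifier "marsh".
"noon heron" → head "heron", modifier "noon".
Assembled: [[lagoon falcon] [[marsh [noon heron]] brewer]].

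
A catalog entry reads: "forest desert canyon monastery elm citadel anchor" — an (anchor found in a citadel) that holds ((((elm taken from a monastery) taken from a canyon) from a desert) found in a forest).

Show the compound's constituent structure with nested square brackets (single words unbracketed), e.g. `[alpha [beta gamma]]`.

[[forest [desert [canyon [monastery elm]]]] [citadel anchor]]

The outermost head in the paraphrase is "anchor" (specifically "citadel anchor"), modified by "forest desert canyon monastery elm".
Inside "forest desert canyon monastery elm": head "elm" (specifically "desert canyon monastery elm"), modifier "forest".
Inside "desert canyon monastery elm": head "elm" (specifically "canyon monastery elm"), modifier "desert".
Inside "canyon monastery elm": head "elm" (specifically "monastery elm"), modifier "canyon".
Inside "monastery elm": head "elm", modifier "monastery".
Inside "citadel anchor": head "anchor", modifier "citadel".
Putting it together: [[forest [desert [canyon [monastery elm]]]] [citadel anchor]].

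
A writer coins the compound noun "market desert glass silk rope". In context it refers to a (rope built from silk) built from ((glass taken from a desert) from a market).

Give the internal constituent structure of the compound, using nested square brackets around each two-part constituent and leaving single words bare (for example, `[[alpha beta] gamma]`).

Overall it is a kind of rope (specifically "silk rope"); the modifier is "market desert glass".
Within "market desert glass", the head is "glass" (specifically "desert glass") and the modifier is "market".
Within "desert glass", the head is "glass" and the modifier is "desert".
Within "silk rope", the head is "rope" and the modifier is "silk".
Assembled: [[market [desert glass]] [silk rope]].

[[market [desert glass]] [silk rope]]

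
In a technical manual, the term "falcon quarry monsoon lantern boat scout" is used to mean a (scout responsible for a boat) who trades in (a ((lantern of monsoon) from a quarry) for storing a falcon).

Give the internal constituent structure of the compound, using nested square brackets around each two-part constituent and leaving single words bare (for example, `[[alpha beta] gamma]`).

The outermost head in the paraphrase is "scout" (specifically "boat scout"), modified by "falcon quarry monsoon lantern".
Inside "falcon quarry monsoon lantern": head "lantern" (specifically "quarry monsoon lantern"), modifier "falcon".
Inside "quarry monsoon lantern": head "lantern" (specifically "monsoon lantern"), modifier "quarry".
Inside "monsoon lantern": head "lantern", modifier "monsoon".
Inside "boat scout": head "scout", modifier "boat".
So the structure is [[falcon [quarry [monsoon lantern]]] [boat scout]].

[[falcon [quarry [monsoon lantern]]] [boat scout]]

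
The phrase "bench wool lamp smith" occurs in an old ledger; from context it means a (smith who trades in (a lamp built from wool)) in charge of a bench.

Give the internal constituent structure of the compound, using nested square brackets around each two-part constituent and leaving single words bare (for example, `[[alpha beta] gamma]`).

Whole compound: head "smith" (specifically "wool lamp smith"), modifier "bench".
Within "wool lamp smith", the head is "smith" and the modifier is "wool lamp".
Within "wool lamp", the head is "lamp" and the modifier is "wool".
Assembled: [bench [[wool lamp] smith]].

[bench [[wool lamp] smith]]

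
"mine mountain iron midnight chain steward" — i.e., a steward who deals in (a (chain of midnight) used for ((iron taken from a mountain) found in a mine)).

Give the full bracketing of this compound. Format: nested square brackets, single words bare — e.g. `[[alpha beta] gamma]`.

[[[mine [mountain iron]] [midnight chain]] steward]

The outermost head in the paraphrase is "steward", modified by "mine mountain iron midnight chain".
Inside "mine mountain iron midnight chain": head "chain" (specifically "midnight chain"), modifier "mine mountain iron".
Inside "mine mountain iron": head "iron" (specifically "mountain iron"), modifier "mine".
Inside "mountain iron": head "iron", modifier "mountain".
Inside "midnight chain": head "chain", modifier "midnight".
So the structure is [[[mine [mountain iron]] [midnight chain]] steward].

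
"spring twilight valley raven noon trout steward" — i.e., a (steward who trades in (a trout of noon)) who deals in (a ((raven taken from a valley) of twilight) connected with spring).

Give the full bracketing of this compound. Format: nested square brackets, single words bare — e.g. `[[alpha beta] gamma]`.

[[spring [twilight [valley raven]]] [[noon trout] steward]]

Whole compound: head "steward" (specifically "noon trout steward"), modifier "spring twilight valley raven".
Within "spring twilight valley raven", the head is "raven" (specifically "twilight valley raven") and the modifier is "spring".
Within "twilight valley raven", the head is "raven" (specifically "valley raven") and the modifier is "twilight".
Within "valley raven", the head is "raven" and the modifier is "valley".
Within "noon trout steward", the head is "steward" and the modifier is "noon trout".
Within "noon trout", the head is "trout" and the modifier is "noon".
So the structure is [[spring [twilight [valley raven]]] [[noon trout] steward]].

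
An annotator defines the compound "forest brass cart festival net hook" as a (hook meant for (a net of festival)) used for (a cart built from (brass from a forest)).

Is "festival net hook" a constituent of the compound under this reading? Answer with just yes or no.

yes

The paraphrase groups the words so that "festival net hook" is one unit: it corresponds to a single parenthesized sub-phrase.
The full structure is [[[forest brass] cart] [[festival net] hook]], in which [festival net hook] is a constituent.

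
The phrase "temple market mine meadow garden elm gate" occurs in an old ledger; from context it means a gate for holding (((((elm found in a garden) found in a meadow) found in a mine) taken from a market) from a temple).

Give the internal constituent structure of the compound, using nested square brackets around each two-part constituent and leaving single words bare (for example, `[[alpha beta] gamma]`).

[[temple [market [mine [meadow [garden elm]]]]] gate]

At the top level: head "gate"; modifier "temple market mine meadow garden elm".
Within "temple market mine meadow garden elm", the head is "elm" (specifically "market mine meadow garden elm") and the modifier is "temple".
Within "market mine meadow garden elm", the head is "elm" (specifically "mine meadow garden elm") and the modifier is "market".
Within "mine meadow garden elm", the head is "elm" (specifically "meadow garden elm") and the modifier is "mine".
Within "meadow garden elm", the head is "elm" (specifically "garden elm") and the modifier is "meadow".
Within "garden elm", the head is "elm" and the modifier is "garden".
So the structure is [[temple [market [mine [meadow [garden elm]]]]] gate].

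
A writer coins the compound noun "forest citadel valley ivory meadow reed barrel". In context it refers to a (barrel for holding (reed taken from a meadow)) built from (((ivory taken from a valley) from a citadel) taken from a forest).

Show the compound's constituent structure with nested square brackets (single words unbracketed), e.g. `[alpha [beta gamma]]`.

[[forest [citadel [valley ivory]]] [[meadow reed] barrel]]

Overall it is a kind of barrel (specifically "meadow reed barrel"); the modifier is "forest citadel valley ivory".
Within "forest citadel valley ivory", the head is "ivory" (specifically "citadel valley ivory") and the modifier is "forest".
Within "citadel valley ivory", the head is "ivory" (specifically "valley ivory") and the modifier is "citadel".
Within "valley ivory", the head is "ivory" and the modifier is "valley".
Within "meadow reed barrel", the head is "barrel" and the modifier is "meadow reed".
Within "meadow reed", the head is "reed" and the modifier is "meadow".
So the structure is [[forest [citadel [valley ivory]]] [[meadow reed] barrel]].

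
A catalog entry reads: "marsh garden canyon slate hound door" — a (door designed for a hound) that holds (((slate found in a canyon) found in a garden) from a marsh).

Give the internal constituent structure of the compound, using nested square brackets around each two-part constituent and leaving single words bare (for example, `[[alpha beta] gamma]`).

The outermost head in the paraphrase is "door" (specifically "hound door"), modified by "marsh garden canyon slate".
Inside "marsh garden canyon slate": head "slate" (specifically "garden canyon slate"), modifier "marsh".
Inside "garden canyon slate": head "slate" (specifically "canyon slate"), modifier "garden".
Inside "canyon slate": head "slate", modifier "canyon".
Inside "hound door": head "door", modifier "hound".
Putting it together: [[marsh [garden [canyon slate]]] [hound door]].

[[marsh [garden [canyon slate]]] [hound door]]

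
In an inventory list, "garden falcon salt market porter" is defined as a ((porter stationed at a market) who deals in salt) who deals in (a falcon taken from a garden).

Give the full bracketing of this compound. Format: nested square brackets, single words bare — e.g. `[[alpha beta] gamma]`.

[[garden falcon] [salt [market porter]]]

Whole compound: head "porter" (specifically "salt market porter"), modifier "garden falcon".
Inside "garden falcon": head "falcon", modifier "garden".
Inside "salt market porter": head "porter" (specifically "market porter"), modifier "salt".
Inside "market porter": head "porter", modifier "market".
Putting it together: [[garden falcon] [salt [market porter]]].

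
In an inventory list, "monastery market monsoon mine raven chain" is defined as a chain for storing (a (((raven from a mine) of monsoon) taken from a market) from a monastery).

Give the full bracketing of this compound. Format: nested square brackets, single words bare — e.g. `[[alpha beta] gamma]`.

At the top level: head "chain"; modifier "monastery market monsoon mine raven".
"monastery market monsoon mine raven" → head "raven" (specifically "market monsoon mine raven"), modifier "monastery".
"market monsoon mine raven" → head "raven" (specifically "monsoon mine raven"), modifier "market".
"monsoon mine raven" → head "raven" (specifically "mine raven"), modifier "monsoon".
"mine raven" → head "raven", modifier "mine".
So the structure is [[monastery [market [monsoon [mine raven]]]] chain].

[[monastery [market [monsoon [mine raven]]]] chain]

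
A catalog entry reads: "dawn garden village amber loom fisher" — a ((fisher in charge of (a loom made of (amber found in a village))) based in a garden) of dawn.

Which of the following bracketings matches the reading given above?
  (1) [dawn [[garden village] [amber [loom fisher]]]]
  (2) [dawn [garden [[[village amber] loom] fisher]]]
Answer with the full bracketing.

The paraphrase's head is the "fisher" part ("garden village amber loom fisher"); its modifier is "dawn".
That top-level split, carried through the inner groups, gives [dawn [garden [[[village amber] loom] fisher]]].

[dawn [garden [[[village amber] loom] fisher]]]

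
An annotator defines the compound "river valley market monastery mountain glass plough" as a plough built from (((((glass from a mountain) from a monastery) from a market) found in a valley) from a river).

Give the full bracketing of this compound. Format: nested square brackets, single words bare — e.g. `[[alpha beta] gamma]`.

The outermost head in the paraphrase is "plough", modified by "river valley market monastery mountain glass".
Inside "river valley market monastery mountain glass": head "glass" (specifically "valley market monastery mountain glass"), modifier "river".
Inside "valley market monastery mountain glass": head "glass" (specifically "market monastery mountain glass"), modifier "valley".
Inside "market monastery mountain glass": head "glass" (specifically "monastery mountain glass"), modifier "market".
Inside "monastery mountain glass": head "glass" (specifically "mountain glass"), modifier "monastery".
Inside "mountain glass": head "glass", modifier "mountain".
Putting it together: [[river [valley [market [monastery [mountain glass]]]]] plough].

[[river [valley [market [monastery [mountain glass]]]]] plough]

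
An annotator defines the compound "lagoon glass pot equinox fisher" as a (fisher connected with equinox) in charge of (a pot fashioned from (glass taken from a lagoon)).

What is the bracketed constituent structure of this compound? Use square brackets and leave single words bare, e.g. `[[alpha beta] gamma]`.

The outermost head in the paraphrase is "fisher" (specifically "equinox fisher"), modified by "lagoon glass pot".
Inside "lagoon glass pot": head "pot", modifier "lagoon glass".
Inside "lagoon glass": head "glass", modifier "lagoon".
Inside "equinox fisher": head "fisher", modifier "equinox".
Putting it together: [[[lagoon glass] pot] [equinox fisher]].

[[[lagoon glass] pot] [equinox fisher]]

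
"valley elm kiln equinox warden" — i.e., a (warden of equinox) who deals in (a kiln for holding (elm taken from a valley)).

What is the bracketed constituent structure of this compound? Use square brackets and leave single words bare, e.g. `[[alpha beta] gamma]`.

At the top level: head "warden" (specifically "equinox warden"); modifier "valley elm kiln".
Inside "valley elm kiln": head "kiln", modifier "valley elm".
Inside "valley elm": head "elm", modifier "valley".
Inside "equinox warden": head "warden", modifier "equinox".
Assembled: [[[valley elm] kiln] [equinox warden]].

[[[valley elm] kiln] [equinox warden]]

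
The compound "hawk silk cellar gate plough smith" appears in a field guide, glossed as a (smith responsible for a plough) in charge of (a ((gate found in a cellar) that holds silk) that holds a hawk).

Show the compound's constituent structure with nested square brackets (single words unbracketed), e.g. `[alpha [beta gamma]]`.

The outermost head in the paraphrase is "smith" (specifically "plough smith"), modified by "hawk silk cellar gate".
"hawk silk cellar gate" → head "gate" (specifically "silk cellar gate"), modifier "hawk".
"silk cellar gate" → head "gate" (specifically "cellar gate"), modifier "silk".
"cellar gate" → head "gate", modifier "cellar".
"plough smith" → head "smith", modifier "plough".
So the structure is [[hawk [silk [cellar gate]]] [plough smith]].

[[hawk [silk [cellar gate]]] [plough smith]]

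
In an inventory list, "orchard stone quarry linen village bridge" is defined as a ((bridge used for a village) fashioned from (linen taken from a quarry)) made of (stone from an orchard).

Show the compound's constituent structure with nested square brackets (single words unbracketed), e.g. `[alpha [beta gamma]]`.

The outermost head in the paraphrase is "bridge" (specifically "quarry linen village bridge"), modified by "orchard stone".
Inside "orchard stone": head "stone", modifier "orchard".
Inside "quarry linen village bridge": head "bridge" (specifically "village bridge"), modifier "quarry linen".
Inside "quarry linen": head "linen", modifier "quarry".
Inside "village bridge": head "bridge", modifier "village".
Assembled: [[orchard stone] [[quarry linen] [village bridge]]].

[[orchard stone] [[quarry linen] [village bridge]]]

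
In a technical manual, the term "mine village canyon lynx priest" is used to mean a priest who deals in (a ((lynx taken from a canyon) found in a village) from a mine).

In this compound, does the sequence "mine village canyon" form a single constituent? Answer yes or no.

The top-level split is [mine village canyon lynx] [priest]; the full structure is [[mine [village [canyon lynx]]] priest].
"mine village canyon" straddles a constituent boundary, so it is not a single unit.

no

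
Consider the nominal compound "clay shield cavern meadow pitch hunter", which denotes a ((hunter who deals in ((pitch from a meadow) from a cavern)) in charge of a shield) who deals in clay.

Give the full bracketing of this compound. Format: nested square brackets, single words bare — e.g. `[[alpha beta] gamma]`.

[clay [shield [[cavern [meadow pitch]] hunter]]]

The outermost head in the paraphrase is "hunter" (specifically "shield cavern meadow pitch hunter"), modified by "clay".
Inside "shield cavern meadow pitch hunter": head "hunter" (specifically "cavern meadow pitch hunter"), modifier "shield".
Inside "cavern meadow pitch hunter": head "hunter", modifier "cavern meadow pitch".
Inside "cavern meadow pitch": head "pitch" (specifically "meadow pitch"), modifier "cavern".
Inside "meadow pitch": head "pitch", modifier "meadow".
Putting it together: [clay [shield [[cavern [meadow pitch]] hunter]]].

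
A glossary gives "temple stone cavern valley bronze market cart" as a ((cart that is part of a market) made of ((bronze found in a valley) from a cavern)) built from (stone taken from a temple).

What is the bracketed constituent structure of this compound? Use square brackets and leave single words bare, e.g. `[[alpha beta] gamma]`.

[[temple stone] [[cavern [valley bronze]] [market cart]]]

Overall it is a kind of cart (specifically "cavern valley bronze market cart"); the modifier is "temple stone".
Inside "temple stone": head "stone", modifier "temple".
Inside "cavern valley bronze market cart": head "cart" (specifically "market cart"), modifier "cavern valley bronze".
Inside "cavern valley bronze": head "bronze" (specifically "valley bronze"), modifier "cavern".
Inside "valley bronze": head "bronze", modifier "valley".
Inside "market cart": head "cart", modifier "market".
Assembled: [[temple stone] [[cavern [valley bronze]] [market cart]]].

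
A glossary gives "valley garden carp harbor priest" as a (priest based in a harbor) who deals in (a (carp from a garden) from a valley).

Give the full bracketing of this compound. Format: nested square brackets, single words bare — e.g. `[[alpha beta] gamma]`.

The outermost head in the paraphrase is "priest" (specifically "harbor priest"), modified by "valley garden carp".
"valley garden carp" → head "carp" (specifically "garden carp"), modifier "valley".
"garden carp" → head "carp", modifier "garden".
"harbor priest" → head "priest", modifier "harbor".
Assembled: [[valley [garden carp]] [harbor priest]].

[[valley [garden carp]] [harbor priest]]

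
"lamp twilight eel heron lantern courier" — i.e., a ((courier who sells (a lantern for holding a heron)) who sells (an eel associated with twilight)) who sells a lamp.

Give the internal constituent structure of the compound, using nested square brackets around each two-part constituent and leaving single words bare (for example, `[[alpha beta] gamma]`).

At the top level: head "courier" (specifically "twilight eel heron lantern courier"); modifier "lamp".
"twilight eel heron lantern courier" → head "courier" (specifically "heron lantern courier"), modifier "twilight eel".
"twilight eel" → head "eel", modifier "twilight".
"heron lantern courier" → head "courier", modifier "heron lantern".
"heron lantern" → head "lantern", modifier "heron".
Assembled: [lamp [[twilight eel] [[heron lantern] courier]]].

[lamp [[twilight eel] [[heron lantern] courier]]]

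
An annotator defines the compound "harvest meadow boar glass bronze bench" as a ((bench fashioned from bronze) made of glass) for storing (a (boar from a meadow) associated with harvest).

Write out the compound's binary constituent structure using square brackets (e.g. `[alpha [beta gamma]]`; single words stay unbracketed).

At the top level: head "bench" (specifically "glass bronze bench"); modifier "harvest meadow boar".
Within "harvest meadow boar", the head is "boar" (specifically "meadow boar") and the modifier is "harvest".
Within "meadow boar", the head is "boar" and the modifier is "meadow".
Within "glass bronze bench", the head is "bench" (specifically "bronze bench") and the modifier is "glass".
Within "bronze bench", the head is "bench" and the modifier is "bronze".
Assembled: [[harvest [meadow boar]] [glass [bronze bench]]].

[[harvest [meadow boar]] [glass [bronze bench]]]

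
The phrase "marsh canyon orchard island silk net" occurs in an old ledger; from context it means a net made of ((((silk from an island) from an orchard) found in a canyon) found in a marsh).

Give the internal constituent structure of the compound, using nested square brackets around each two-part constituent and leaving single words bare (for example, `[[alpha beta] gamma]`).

[[marsh [canyon [orchard [island silk]]]] net]

At the top level: head "net"; modifier "marsh canyon orchard island silk".
"marsh canyon orchard island silk" → head "silk" (specifically "canyon orchard island silk"), modifier "marsh".
"canyon orchard island silk" → head "silk" (specifically "orchard island silk"), modifier "canyon".
"orchard island silk" → head "silk" (specifically "island silk"), modifier "orchard".
"island silk" → head "silk", modifier "island".
Putting it together: [[marsh [canyon [orchard [island silk]]]] net].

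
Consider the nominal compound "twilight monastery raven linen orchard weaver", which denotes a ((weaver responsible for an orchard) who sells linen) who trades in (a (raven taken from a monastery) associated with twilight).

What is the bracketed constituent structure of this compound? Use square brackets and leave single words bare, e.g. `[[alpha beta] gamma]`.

[[twilight [monastery raven]] [linen [orchard weaver]]]

Overall it is a kind of weaver (specifically "linen orchard weaver"); the modifier is "twilight monastery raven".
Inside "twilight monastery raven": head "raven" (specifically "monastery raven"), modifier "twilight".
Inside "monastery raven": head "raven", modifier "monastery".
Inside "linen orchard weaver": head "weaver" (specifically "orchard weaver"), modifier "linen".
Inside "orchard weaver": head "weaver", modifier "orchard".
Putting it together: [[twilight [monastery raven]] [linen [orchard weaver]]].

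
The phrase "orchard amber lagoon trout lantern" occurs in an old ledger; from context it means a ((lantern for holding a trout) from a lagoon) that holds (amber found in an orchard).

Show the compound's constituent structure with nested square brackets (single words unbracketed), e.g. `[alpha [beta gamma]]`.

Whole compound: head "lantern" (specifically "lagoon trout lantern"), modifier "orchard amber".
"orchard amber" → head "amber", modifier "orchard".
"lagoon trout lantern" → head "lantern" (specifically "trout lantern"), modifier "lagoon".
"trout lantern" → head "lantern", modifier "trout".
So the structure is [[orchard amber] [lagoon [trout lantern]]].

[[orchard amber] [lagoon [trout lantern]]]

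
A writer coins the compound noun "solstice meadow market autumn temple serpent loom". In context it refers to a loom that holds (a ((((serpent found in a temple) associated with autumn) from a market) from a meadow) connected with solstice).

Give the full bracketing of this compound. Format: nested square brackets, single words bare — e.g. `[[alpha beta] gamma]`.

Overall it is a kind of loom; the modifier is "solstice meadow market autumn temple serpent".
Inside "solstice meadow market autumn temple serpent": head "serpent" (specifically "meadow market autumn temple serpent"), modifier "solstice".
Inside "meadow market autumn temple serpent": head "serpent" (specifically "market autumn temple serpent"), modifier "meadow".
Inside "market autumn temple serpent": head "serpent" (specifically "autumn temple serpent"), modifier "market".
Inside "autumn temple serpent": head "serpent" (specifically "temple serpent"), modifier "autumn".
Inside "temple serpent": head "serpent", modifier "temple".
Putting it together: [[solstice [meadow [market [autumn [temple serpent]]]]] loom].

[[solstice [meadow [market [autumn [temple serpent]]]]] loom]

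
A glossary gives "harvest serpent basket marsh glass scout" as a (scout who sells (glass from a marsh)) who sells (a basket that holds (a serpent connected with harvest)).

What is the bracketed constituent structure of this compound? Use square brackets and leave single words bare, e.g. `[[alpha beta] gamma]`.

Whole compound: head "scout" (specifically "marsh glass scout"), modifier "harvest serpent basket".
Inside "harvest serpent basket": head "basket", modifier "harvest serpent".
Inside "harvest serpent": head "serpent", modifier "harvest".
Inside "marsh glass scout": head "scout", modifier "marsh glass".
Inside "marsh glass": head "glass", modifier "marsh".
So the structure is [[[harvest serpent] basket] [[marsh glass] scout]].

[[[harvest serpent] basket] [[marsh glass] scout]]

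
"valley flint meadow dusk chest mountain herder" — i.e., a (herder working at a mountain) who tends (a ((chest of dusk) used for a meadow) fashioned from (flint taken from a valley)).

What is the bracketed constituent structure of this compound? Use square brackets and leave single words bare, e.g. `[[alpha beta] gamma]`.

[[[valley flint] [meadow [dusk chest]]] [mountain herder]]

The outermost head in the paraphrase is "herder" (specifically "mountain herder"), modified by "valley flint meadow dusk chest".
"valley flint meadow dusk chest" → head "chest" (specifically "meadow dusk chest"), modifier "valley flint".
"valley flint" → head "flint", modifier "valley".
"meadow dusk chest" → head "chest" (specifically "dusk chest"), modifier "meadow".
"dusk chest" → head "chest", modifier "dusk".
"mountain herder" → head "herder", modifier "mountain".
Assembled: [[[valley flint] [meadow [dusk chest]]] [mountain herder]].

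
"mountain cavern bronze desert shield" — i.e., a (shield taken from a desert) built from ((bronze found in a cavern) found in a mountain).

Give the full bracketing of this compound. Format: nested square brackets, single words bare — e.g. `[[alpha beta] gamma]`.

[[mountain [cavern bronze]] [desert shield]]

Overall it is a kind of shield (specifically "desert shield"); the modifier is "mountain cavern bronze".
Within "mountain cavern bronze", the head is "bronze" (specifically "cavern bronze") and the modifier is "mountain".
Within "cavern bronze", the head is "bronze" and the modifier is "cavern".
Within "desert shield", the head is "shield" and the modifier is "desert".
Putting it together: [[mountain [cavern bronze]] [desert shield]].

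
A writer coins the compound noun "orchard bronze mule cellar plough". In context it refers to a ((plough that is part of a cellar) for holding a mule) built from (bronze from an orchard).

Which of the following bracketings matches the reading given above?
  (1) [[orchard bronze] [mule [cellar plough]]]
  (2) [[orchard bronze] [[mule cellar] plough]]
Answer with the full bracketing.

[[orchard bronze] [mule [cellar plough]]]

The paraphrase's head is the "plough" part ("mule cellar plough"); its modifier is "orchard bronze".
That top-level split, carried through the inner groups, gives [[orchard bronze] [mule [cellar plough]]].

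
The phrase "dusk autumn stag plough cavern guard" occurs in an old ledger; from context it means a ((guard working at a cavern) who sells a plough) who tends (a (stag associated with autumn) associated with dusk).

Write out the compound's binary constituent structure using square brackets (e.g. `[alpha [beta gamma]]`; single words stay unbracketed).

Overall it is a kind of guard (specifically "plough cavern guard"); the modifier is "dusk autumn stag".
Inside "dusk autumn stag": head "stag" (specifically "autumn stag"), modifier "dusk".
Inside "autumn stag": head "stag", modifier "autumn".
Inside "plough cavern guard": head "guard" (specifically "cavern guard"), modifier "plough".
Inside "cavern guard": head "guard", modifier "cavern".
So the structure is [[dusk [autumn stag]] [plough [cavern guard]]].

[[dusk [autumn stag]] [plough [cavern guard]]]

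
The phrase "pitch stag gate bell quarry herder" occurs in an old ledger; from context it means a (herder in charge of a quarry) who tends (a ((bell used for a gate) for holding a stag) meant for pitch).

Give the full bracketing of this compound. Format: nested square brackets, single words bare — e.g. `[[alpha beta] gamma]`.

[[pitch [stag [gate bell]]] [quarry herder]]

Whole compound: head "herder" (specifically "quarry herder"), modifier "pitch stag gate bell".
"pitch stag gate bell" → head "bell" (specifically "stag gate bell"), modifier "pitch".
"stag gate bell" → head "bell" (specifically "gate bell"), modifier "stag".
"gate bell" → head "bell", modifier "gate".
"quarry herder" → head "herder", modifier "quarry".
So the structure is [[pitch [stag [gate bell]]] [quarry herder]].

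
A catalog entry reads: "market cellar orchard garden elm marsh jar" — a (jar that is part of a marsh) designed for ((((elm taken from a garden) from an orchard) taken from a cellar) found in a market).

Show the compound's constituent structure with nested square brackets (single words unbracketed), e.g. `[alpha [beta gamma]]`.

[[market [cellar [orchard [garden elm]]]] [marsh jar]]

At the top level: head "jar" (specifically "marsh jar"); modifier "market cellar orchard garden elm".
Within "market cellar orchard garden elm", the head is "elm" (specifically "cellar orchard garden elm") and the modifier is "market".
Within "cellar orchard garden elm", the head is "elm" (specifically "orchard garden elm") and the modifier is "cellar".
Within "orchard garden elm", the head is "elm" (specifically "garden elm") and the modifier is "orchard".
Within "garden elm", the head is "elm" and the modifier is "garden".
Within "marsh jar", the head is "jar" and the modifier is "marsh".
Putting it together: [[market [cellar [orchard [garden elm]]]] [marsh jar]].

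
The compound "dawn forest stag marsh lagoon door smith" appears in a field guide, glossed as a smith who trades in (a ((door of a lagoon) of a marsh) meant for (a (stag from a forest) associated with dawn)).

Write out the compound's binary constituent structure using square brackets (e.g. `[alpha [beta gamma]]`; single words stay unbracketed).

[[[dawn [forest stag]] [marsh [lagoon door]]] smith]

At the top level: head "smith"; modifier "dawn forest stag marsh lagoon door".
Within "dawn forest stag marsh lagoon door", the head is "door" (specifically "marsh lagoon door") and the modifier is "dawn forest stag".
Within "dawn forest stag", the head is "stag" (specifically "forest stag") and the modifier is "dawn".
Within "forest stag", the head is "stag" and the modifier is "forest".
Within "marsh lagoon door", the head is "door" (specifically "lagoon door") and the modifier is "marsh".
Within "lagoon door", the head is "door" and the modifier is "lagoon".
Assembled: [[[dawn [forest stag]] [marsh [lagoon door]]] smith].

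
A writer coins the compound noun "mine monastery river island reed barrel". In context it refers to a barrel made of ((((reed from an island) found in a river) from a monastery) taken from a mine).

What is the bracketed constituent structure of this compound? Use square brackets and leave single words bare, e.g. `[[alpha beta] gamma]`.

[[mine [monastery [river [island reed]]]] barrel]

Overall it is a kind of barrel; the modifier is "mine monastery river island reed".
Within "mine monastery river island reed", the head is "reed" (specifically "monastery river island reed") and the modifier is "mine".
Within "monastery river island reed", the head is "reed" (specifically "river island reed") and the modifier is "monastery".
Within "river island reed", the head is "reed" (specifically "island reed") and the modifier is "river".
Within "island reed", the head is "reed" and the modifier is "island".
So the structure is [[mine [monastery [river [island reed]]]] barrel].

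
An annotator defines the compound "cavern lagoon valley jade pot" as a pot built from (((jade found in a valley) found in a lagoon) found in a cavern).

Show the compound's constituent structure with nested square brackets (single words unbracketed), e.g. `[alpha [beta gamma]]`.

The outermost head in the paraphrase is "pot", modified by "cavern lagoon valley jade".
Inside "cavern lagoon valley jade": head "jade" (specifically "lagoon valley jade"), modifier "cavern".
Inside "lagoon valley jade": head "jade" (specifically "valley jade"), modifier "lagoon".
Inside "valley jade": head "jade", modifier "valley".
So the structure is [[cavern [lagoon [valley jade]]] pot].

[[cavern [lagoon [valley jade]]] pot]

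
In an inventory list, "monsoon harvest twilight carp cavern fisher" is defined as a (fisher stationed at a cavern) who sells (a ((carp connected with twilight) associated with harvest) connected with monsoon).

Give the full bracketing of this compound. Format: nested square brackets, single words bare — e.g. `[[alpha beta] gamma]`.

[[monsoon [harvest [twilight carp]]] [cavern fisher]]

The outermost head in the paraphrase is "fisher" (specifically "cavern fisher"), modified by "monsoon harvest twilight carp".
"monsoon harvest twilight carp" → head "carp" (specifically "harvest twilight carp"), modifier "monsoon".
"harvest twilight carp" → head "carp" (specifically "twilight carp"), modifier "harvest".
"twilight carp" → head "carp", modifier "twilight".
"cavern fisher" → head "fisher", modifier "cavern".
Assembled: [[monsoon [harvest [twilight carp]]] [cavern fisher]].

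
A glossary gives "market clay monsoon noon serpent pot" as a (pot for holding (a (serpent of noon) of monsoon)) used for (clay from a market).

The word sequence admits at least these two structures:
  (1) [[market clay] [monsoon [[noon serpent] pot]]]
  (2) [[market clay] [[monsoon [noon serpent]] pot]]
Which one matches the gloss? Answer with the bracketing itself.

[[market clay] [[monsoon [noon serpent]] pot]]

The paraphrase's head is the "pot" part ("monsoon noon serpent pot"); its modifier is "market clay".
That top-level split, carried through the inner groups, gives [[market clay] [[monsoon [noon serpent]] pot]].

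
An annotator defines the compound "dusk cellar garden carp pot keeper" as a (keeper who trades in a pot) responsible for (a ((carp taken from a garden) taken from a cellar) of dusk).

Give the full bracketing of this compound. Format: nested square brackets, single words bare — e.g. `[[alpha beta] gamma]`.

At the top level: head "keeper" (specifically "pot keeper"); modifier "dusk cellar garden carp".
"dusk cellar garden carp" → head "carp" (specifically "cellar garden carp"), modifier "dusk".
"cellar garden carp" → head "carp" (specifically "garden carp"), modifier "cellar".
"garden carp" → head "carp", modifier "garden".
"pot keeper" → head "keeper", modifier "pot".
So the structure is [[dusk [cellar [garden carp]]] [pot keeper]].

[[dusk [cellar [garden carp]]] [pot keeper]]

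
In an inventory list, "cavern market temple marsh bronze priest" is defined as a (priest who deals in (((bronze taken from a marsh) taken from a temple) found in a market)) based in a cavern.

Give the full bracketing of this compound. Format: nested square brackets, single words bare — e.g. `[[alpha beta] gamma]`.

[cavern [[market [temple [marsh bronze]]] priest]]

The outermost head in the paraphrase is "priest" (specifically "market temple marsh bronze priest"), modified by "cavern".
Inside "market temple marsh bronze priest": head "priest", modifier "market temple marsh bronze".
Inside "market temple marsh bronze": head "bronze" (specifically "temple marsh bronze"), modifier "market".
Inside "temple marsh bronze": head "bronze" (specifically "marsh bronze"), modifier "temple".
Inside "marsh bronze": head "bronze", modifier "marsh".
Assembled: [cavern [[market [temple [marsh bronze]]] priest]].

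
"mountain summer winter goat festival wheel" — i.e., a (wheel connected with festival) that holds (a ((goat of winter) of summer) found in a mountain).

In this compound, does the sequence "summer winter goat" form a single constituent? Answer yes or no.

The paraphrase groups the words so that "summer winter goat" is one unit: it corresponds to a single parenthesized sub-phrase.
The full structure is [[mountain [summer [winter goat]]] [festival wheel]], in which [summer winter goat] is a constituent.

yes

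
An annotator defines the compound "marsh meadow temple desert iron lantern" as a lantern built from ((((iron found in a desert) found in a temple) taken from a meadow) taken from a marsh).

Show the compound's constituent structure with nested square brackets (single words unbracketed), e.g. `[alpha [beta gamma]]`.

The outermost head in the paraphrase is "lantern", modified by "marsh meadow temple desert iron".
Within "marsh meadow temple desert iron", the head is "iron" (specifically "meadow temple desert iron") and the modifier is "marsh".
Within "meadow temple desert iron", the head is "iron" (specifically "temple desert iron") and the modifier is "meadow".
Within "temple desert iron", the head is "iron" (specifically "desert iron") and the modifier is "temple".
Within "desert iron", the head is "iron" and the modifier is "desert".
Putting it together: [[marsh [meadow [temple [desert iron]]]] lantern].

[[marsh [meadow [temple [desert iron]]]] lantern]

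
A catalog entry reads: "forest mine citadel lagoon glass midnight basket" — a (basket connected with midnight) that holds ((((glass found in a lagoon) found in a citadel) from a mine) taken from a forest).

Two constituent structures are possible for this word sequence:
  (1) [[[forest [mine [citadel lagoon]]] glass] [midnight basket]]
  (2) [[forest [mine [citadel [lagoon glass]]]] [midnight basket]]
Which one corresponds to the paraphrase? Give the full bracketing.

[[forest [mine [citadel [lagoon glass]]]] [midnight basket]]

The paraphrase's head is the "basket" part ("midnight basket"); its modifier is "forest mine citadel lagoon glass".
That top-level split, carried through the inner groups, gives [[forest [mine [citadel [lagoon glass]]]] [midnight basket]].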